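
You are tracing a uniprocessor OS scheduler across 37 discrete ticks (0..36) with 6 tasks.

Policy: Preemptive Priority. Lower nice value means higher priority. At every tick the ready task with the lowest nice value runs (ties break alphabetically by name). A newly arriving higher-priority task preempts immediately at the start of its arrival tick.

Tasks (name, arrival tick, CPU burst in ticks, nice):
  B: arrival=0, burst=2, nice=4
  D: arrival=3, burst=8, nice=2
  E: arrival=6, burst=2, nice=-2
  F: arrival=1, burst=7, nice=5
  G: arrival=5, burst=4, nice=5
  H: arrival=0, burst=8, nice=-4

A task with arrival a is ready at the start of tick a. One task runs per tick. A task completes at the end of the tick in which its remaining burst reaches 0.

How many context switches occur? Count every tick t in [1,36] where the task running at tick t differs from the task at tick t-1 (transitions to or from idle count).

context switches = 6

t=0: ready={B,H} → run H
t=1: ready={B,F,H} → run H
t=2: ready={B,F,H} → run H
t=3: ready={B,D,F,H} → run H
t=4: ready={B,D,F,H} → run H
t=5: ready={B,D,F,G,H} → run H
t=6: ready={B,D,E,F,G,H} → run H
t=7: ready={B,D,E,F,G,H} → run H
t=8: ready={B,D,E,F,G} → run E
t=9: ready={B,D,E,F,G} → run E
t=10: ready={B,D,F,G} → run D
t=11: ready={B,D,F,G} → run D
t=12: ready={B,D,F,G} → run D
t=13: ready={B,D,F,G} → run D
t=14: ready={B,D,F,G} → run D
t=15: ready={B,D,F,G} → run D
t=16: ready={B,D,F,G} → run D
t=17: ready={B,D,F,G} → run D
t=18: ready={B,F,G} → run B
t=19: ready={B,F,G} → run B
t=20: ready={F,G} → run F
t=21: ready={F,G} → run F
t=22: ready={F,G} → run F
t=23: ready={F,G} → run F
t=24: ready={F,G} → run F
t=25: ready={F,G} → run F
t=26: ready={F,G} → run F
t=27: ready={G} → run G
t=28: ready={G} → run G
t=29: ready={G} → run G
t=30: ready={G} → run G
t=31: (idle)
t=32: (idle)
t=33: (idle)
t=34: (idle)
t=35: (idle)
t=36: (idle)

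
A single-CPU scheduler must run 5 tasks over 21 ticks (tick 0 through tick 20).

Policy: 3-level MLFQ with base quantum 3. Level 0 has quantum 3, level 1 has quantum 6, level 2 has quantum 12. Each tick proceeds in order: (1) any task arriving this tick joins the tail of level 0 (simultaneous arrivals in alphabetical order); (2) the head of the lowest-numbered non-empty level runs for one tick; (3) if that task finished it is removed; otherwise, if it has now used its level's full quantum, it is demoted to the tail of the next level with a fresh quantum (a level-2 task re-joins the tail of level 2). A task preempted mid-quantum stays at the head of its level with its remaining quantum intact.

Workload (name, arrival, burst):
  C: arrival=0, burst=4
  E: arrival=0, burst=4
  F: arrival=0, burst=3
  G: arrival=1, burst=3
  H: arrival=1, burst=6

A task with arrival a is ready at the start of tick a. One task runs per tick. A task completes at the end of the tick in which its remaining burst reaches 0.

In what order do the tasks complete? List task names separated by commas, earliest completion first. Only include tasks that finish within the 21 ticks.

completion order = F, G, C, E, H

t=0: L0/L1/L2 = CEF/-/- → run C
t=1: L0/L1/L2 = CEFGH/-/- → run C
t=2: L0/L1/L2 = CEFGH/-/- → run C
t=3: L0/L1/L2 = EFGH/C/- → run E
t=4: L0/L1/L2 = EFGH/C/- → run E
t=5: L0/L1/L2 = EFGH/C/- → run E
t=6: L0/L1/L2 = FGH/CE/- → run F
t=7: L0/L1/L2 = FGH/CE/- → run F
t=8: L0/L1/L2 = FGH/CE/- → run F
t=9: L0/L1/L2 = GH/CE/- → run G
t=10: L0/L1/L2 = GH/CE/- → run G
t=11: L0/L1/L2 = GH/CE/- → run G
t=12: L0/L1/L2 = H/CE/- → run H
t=13: L0/L1/L2 = H/CE/- → run H
t=14: L0/L1/L2 = H/CE/- → run H
t=15: L0/L1/L2 = -/CEH/- → run C
t=16: L0/L1/L2 = -/EH/- → run E
t=17: L0/L1/L2 = -/H/- → run H
t=18: L0/L1/L2 = -/H/- → run H
t=19: L0/L1/L2 = -/H/- → run H
t=20: (idle)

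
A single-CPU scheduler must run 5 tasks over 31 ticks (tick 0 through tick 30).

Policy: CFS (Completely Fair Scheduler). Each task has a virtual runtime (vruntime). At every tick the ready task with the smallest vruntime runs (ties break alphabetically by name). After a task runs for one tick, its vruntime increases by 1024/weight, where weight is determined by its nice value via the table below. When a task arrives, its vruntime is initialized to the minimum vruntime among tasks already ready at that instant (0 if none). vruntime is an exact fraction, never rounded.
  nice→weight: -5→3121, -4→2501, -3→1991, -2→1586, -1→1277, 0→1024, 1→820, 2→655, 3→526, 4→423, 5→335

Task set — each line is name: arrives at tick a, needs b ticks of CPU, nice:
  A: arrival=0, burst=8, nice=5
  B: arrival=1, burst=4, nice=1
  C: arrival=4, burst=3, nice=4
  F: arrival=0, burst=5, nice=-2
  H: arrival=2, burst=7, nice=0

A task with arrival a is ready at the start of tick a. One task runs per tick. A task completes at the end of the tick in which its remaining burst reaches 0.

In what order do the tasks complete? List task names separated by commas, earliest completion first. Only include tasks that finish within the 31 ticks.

completion order = F, B, C, H, A

t=0: vr[A=0 F=0] → run A
t=1: vr[A=1024/335 B=0 F=0] → run B
t=2: vr[A=1024/335 B=256/205 F=0 H=0] → run F
t=3: vr[A=1024/335 B=256/205 F=512/793 H=0] → run H
t=4: vr[A=1024/335 B=256/205 C=512/793 F=512/793 H=1] → run C
t=5: vr[A=1024/335 B=256/205 C=1028608/335439 F=512/793 H=1] → run F
t=6: vr[A=1024/335 B=256/205 C=1028608/335439 F=1024/793 H=1] → run H
t=7: vr[A=1024/335 B=256/205 C=1028608/335439 F=1024/793 H=2] → run B
t=8: vr[A=1024/335 B=512/205 C=1028608/335439 F=1024/793 H=2] → run F
t=9: vr[A=1024/335 B=512/205 C=1028608/335439 F=1536/793 H=2] → run F
t=10: vr[A=1024/335 B=512/205 C=1028608/335439 F=2048/793 H=2] → run H
t=11: vr[A=1024/335 B=512/205 C=1028608/335439 F=2048/793 H=3] → run B
t=12: vr[A=1024/335 B=768/205 C=1028608/335439 F=2048/793 H=3] → run F
t=13: vr[A=1024/335 B=768/205 C=1028608/335439 H=3] → run H
t=14: vr[A=1024/335 B=768/205 C=1028608/335439 H=4] → run A
t=15: vr[A=2048/335 B=768/205 C=1028608/335439 H=4] → run C
t=16: vr[A=2048/335 B=768/205 C=1840640/335439 H=4] → run B
t=17: vr[A=2048/335 C=1840640/335439 H=4] → run H
t=18: vr[A=2048/335 C=1840640/335439 H=5] → run H
t=19: vr[A=2048/335 C=1840640/335439 H=6] → run C
t=20: vr[A=2048/335 H=6] → run H
t=21: vr[A=2048/335] → run A
t=22: vr[A=3072/335] → run A
t=23: vr[A=4096/335] → run A
t=24: vr[A=1024/67] → run A
t=25: vr[A=6144/335] → run A
t=26: vr[A=7168/335] → run A
t=27: (idle)
t=28: (idle)
t=29: (idle)
t=30: (idle)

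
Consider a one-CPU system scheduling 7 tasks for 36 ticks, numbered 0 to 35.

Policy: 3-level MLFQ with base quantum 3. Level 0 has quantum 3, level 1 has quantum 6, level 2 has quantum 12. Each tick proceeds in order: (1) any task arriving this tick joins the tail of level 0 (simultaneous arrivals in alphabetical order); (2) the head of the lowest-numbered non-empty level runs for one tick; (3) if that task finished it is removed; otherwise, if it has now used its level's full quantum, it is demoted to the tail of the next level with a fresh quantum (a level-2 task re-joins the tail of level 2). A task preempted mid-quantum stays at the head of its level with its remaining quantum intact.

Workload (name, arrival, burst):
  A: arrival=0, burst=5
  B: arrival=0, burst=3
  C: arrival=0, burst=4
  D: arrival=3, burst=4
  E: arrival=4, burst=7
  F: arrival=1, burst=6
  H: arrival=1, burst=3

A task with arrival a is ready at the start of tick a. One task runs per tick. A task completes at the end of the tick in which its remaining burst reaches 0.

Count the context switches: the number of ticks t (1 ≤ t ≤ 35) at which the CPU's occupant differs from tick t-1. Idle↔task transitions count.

t=0: L0/L1/L2 = ABC/-/- → run A
t=1: L0/L1/L2 = ABCFH/-/- → run A
t=2: L0/L1/L2 = ABCFH/-/- → run A
t=3: L0/L1/L2 = BCFHD/A/- → run B
t=4: L0/L1/L2 = BCFHDE/A/- → run B
t=5: L0/L1/L2 = BCFHDE/A/- → run B
t=6: L0/L1/L2 = CFHDE/A/- → run C
t=7: L0/L1/L2 = CFHDE/A/- → run C
t=8: L0/L1/L2 = CFHDE/A/- → run C
t=9: L0/L1/L2 = FHDE/AC/- → run F
t=10: L0/L1/L2 = FHDE/AC/- → run F
t=11: L0/L1/L2 = FHDE/AC/- → run F
t=12: L0/L1/L2 = HDE/ACF/- → run H
t=13: L0/L1/L2 = HDE/ACF/- → run H
t=14: L0/L1/L2 = HDE/ACF/- → run H
t=15: L0/L1/L2 = DE/ACF/- → run D
t=16: L0/L1/L2 = DE/ACF/- → run D
t=17: L0/L1/L2 = DE/ACF/- → run D
t=18: L0/L1/L2 = E/ACFD/- → run E
t=19: L0/L1/L2 = E/ACFD/- → run E
t=20: L0/L1/L2 = E/ACFD/- → run E
t=21: L0/L1/L2 = -/ACFDE/- → run A
t=22: L0/L1/L2 = -/ACFDE/- → run A
t=23: L0/L1/L2 = -/CFDE/- → run C
t=24: L0/L1/L2 = -/FDE/- → run F
t=25: L0/L1/L2 = -/FDE/- → run F
t=26: L0/L1/L2 = -/FDE/- → run F
t=27: L0/L1/L2 = -/DE/- → run D
t=28: L0/L1/L2 = -/E/- → run E
t=29: L0/L1/L2 = -/E/- → run E
t=30: L0/L1/L2 = -/E/- → run E
t=31: L0/L1/L2 = -/E/- → run E
t=32: (idle)
t=33: (idle)
t=34: (idle)
t=35: (idle)

context switches = 12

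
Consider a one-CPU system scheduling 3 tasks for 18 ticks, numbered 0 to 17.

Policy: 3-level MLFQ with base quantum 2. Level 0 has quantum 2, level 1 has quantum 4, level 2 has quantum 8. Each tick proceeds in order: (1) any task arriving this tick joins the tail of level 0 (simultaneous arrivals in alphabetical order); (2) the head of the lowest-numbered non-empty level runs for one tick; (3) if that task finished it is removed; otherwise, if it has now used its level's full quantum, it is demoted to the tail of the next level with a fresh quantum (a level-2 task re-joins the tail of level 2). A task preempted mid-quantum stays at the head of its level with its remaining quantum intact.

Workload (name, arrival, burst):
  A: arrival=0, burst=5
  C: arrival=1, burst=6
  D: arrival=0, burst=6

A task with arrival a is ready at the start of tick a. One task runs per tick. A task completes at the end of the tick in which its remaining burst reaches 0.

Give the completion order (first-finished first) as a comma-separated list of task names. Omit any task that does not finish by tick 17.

t=0: L0/L1/L2 = AD/-/- → run A
t=1: L0/L1/L2 = ADC/-/- → run A
t=2: L0/L1/L2 = DC/A/- → run D
t=3: L0/L1/L2 = DC/A/- → run D
t=4: L0/L1/L2 = C/AD/- → run C
t=5: L0/L1/L2 = C/AD/- → run C
t=6: L0/L1/L2 = -/ADC/- → run A
t=7: L0/L1/L2 = -/ADC/- → run A
t=8: L0/L1/L2 = -/ADC/- → run A
t=9: L0/L1/L2 = -/DC/- → run D
t=10: L0/L1/L2 = -/DC/- → run D
t=11: L0/L1/L2 = -/DC/- → run D
t=12: L0/L1/L2 = -/DC/- → run D
t=13: L0/L1/L2 = -/C/- → run C
t=14: L0/L1/L2 = -/C/- → run C
t=15: L0/L1/L2 = -/C/- → run C
t=16: L0/L1/L2 = -/C/- → run C
t=17: (idle)

completion order = A, D, C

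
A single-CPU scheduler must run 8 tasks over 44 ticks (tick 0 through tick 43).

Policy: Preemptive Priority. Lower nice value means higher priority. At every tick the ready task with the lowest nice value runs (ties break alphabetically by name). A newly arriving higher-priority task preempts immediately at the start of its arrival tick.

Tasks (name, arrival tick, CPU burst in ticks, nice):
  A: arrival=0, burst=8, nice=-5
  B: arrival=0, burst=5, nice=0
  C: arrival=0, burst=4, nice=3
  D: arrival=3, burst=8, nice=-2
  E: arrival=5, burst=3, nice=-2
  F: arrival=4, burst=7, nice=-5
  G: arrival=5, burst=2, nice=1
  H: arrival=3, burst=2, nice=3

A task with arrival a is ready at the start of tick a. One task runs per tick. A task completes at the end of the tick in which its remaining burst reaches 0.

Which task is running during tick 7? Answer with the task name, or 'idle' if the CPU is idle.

t=0: ready={A,B,C} → run A
t=1: ready={A,B,C} → run A
t=2: ready={A,B,C} → run A
t=3: ready={A,B,C,D,H} → run A
t=4: ready={A,B,C,D,F,H} → run A
t=5: ready={A,B,C,D,E,F,G,H} → run A
t=6: ready={A,B,C,D,E,F,G,H} → run A
t=7: ready={A,B,C,D,E,F,G,H} → run A
t=8: ready={B,C,D,E,F,G,H} → run F
t=9: ready={B,C,D,E,F,G,H} → run F
t=10: ready={B,C,D,E,F,G,H} → run F
t=11: ready={B,C,D,E,F,G,H} → run F
t=12: ready={B,C,D,E,F,G,H} → run F
t=13: ready={B,C,D,E,F,G,H} → run F
t=14: ready={B,C,D,E,F,G,H} → run F
t=15: ready={B,C,D,E,G,H} → run D
t=16: ready={B,C,D,E,G,H} → run D
t=17: ready={B,C,D,E,G,H} → run D
t=18: ready={B,C,D,E,G,H} → run D
t=19: ready={B,C,D,E,G,H} → run D
t=20: ready={B,C,D,E,G,H} → run D
t=21: ready={B,C,D,E,G,H} → run D
t=22: ready={B,C,D,E,G,H} → run D
t=23: ready={B,C,E,G,H} → run E
t=24: ready={B,C,E,G,H} → run E
t=25: ready={B,C,E,G,H} → run E
t=26: ready={B,C,G,H} → run B
t=27: ready={B,C,G,H} → run B
t=28: ready={B,C,G,H} → run B
t=29: ready={B,C,G,H} → run B
t=30: ready={B,C,G,H} → run B
t=31: ready={C,G,H} → run G
t=32: ready={C,G,H} → run G
t=33: ready={C,H} → run C
t=34: ready={C,H} → run C
t=35: ready={C,H} → run C
t=36: ready={C,H} → run C
t=37: ready={H} → run H
t=38: ready={H} → run H
t=39: (idle)
t=40: (idle)
t=41: (idle)
t=42: (idle)
t=43: (idle)

running at tick 7 = A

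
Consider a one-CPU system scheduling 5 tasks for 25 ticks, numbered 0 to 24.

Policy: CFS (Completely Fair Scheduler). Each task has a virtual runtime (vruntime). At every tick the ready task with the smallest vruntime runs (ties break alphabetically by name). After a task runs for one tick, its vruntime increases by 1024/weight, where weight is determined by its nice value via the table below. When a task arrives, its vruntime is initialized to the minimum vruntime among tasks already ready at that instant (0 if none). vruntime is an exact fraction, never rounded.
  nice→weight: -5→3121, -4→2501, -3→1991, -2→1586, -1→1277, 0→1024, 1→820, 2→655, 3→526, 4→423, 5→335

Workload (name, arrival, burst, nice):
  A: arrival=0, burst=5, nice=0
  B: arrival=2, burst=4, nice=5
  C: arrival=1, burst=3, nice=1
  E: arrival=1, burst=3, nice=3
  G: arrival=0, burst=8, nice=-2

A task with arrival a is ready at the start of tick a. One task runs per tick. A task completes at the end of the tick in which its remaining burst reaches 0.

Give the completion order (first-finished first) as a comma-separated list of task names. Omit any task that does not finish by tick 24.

t=0: vr[A=0 G=0] → run A
t=1: vr[A=1 C=0 E=0 G=0] → run C
t=2: vr[A=1 B=0 C=256/205 E=0 G=0] → run B
t=3: vr[A=1 B=1024/335 C=256/205 E=0 G=0] → run E
t=4: vr[A=1 B=1024/335 C=256/205 E=512/263 G=0] → run G
t=5: vr[A=1 B=1024/335 C=256/205 E=512/263 G=512/793] → run G
t=6: vr[A=1 B=1024/335 C=256/205 E=512/263 G=1024/793] → run A
t=7: vr[A=2 B=1024/335 C=256/205 E=512/263 G=1024/793] → run C
t=8: vr[A=2 B=1024/335 C=512/205 E=512/263 G=1024/793] → run G
t=9: vr[A=2 B=1024/335 C=512/205 E=512/263 G=1536/793] → run G
t=10: vr[A=2 B=1024/335 C=512/205 E=512/263 G=2048/793] → run E
t=11: vr[A=2 B=1024/335 C=512/205 E=1024/263 G=2048/793] → run A
t=12: vr[A=3 B=1024/335 C=512/205 E=1024/263 G=2048/793] → run C
t=13: vr[A=3 B=1024/335 E=1024/263 G=2048/793] → run G
t=14: vr[A=3 B=1024/335 E=1024/263 G=2560/793] → run A
t=15: vr[A=4 B=1024/335 E=1024/263 G=2560/793] → run B
t=16: vr[A=4 B=2048/335 E=1024/263 G=2560/793] → run G
t=17: vr[A=4 B=2048/335 E=1024/263 G=3072/793] → run G
t=18: vr[A=4 B=2048/335 E=1024/263 G=3584/793] → run E
t=19: vr[A=4 B=2048/335 G=3584/793] → run A
t=20: vr[B=2048/335 G=3584/793] → run G
t=21: vr[B=2048/335] → run B
t=22: vr[B=3072/335] → run B
t=23: (idle)
t=24: (idle)

completion order = C, E, A, G, B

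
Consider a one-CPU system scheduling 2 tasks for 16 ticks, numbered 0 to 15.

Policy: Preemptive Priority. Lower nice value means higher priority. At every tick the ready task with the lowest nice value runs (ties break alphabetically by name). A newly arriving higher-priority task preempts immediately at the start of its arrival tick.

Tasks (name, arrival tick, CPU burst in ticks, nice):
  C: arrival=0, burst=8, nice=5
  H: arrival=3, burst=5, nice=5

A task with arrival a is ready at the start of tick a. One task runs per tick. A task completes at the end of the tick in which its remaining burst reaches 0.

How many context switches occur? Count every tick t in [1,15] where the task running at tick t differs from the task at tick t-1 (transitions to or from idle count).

t=0: ready={C} → run C
t=1: ready={C} → run C
t=2: ready={C} → run C
t=3: ready={C,H} → run C
t=4: ready={C,H} → run C
t=5: ready={C,H} → run C
t=6: ready={C,H} → run C
t=7: ready={C,H} → run C
t=8: ready={H} → run H
t=9: ready={H} → run H
t=10: ready={H} → run H
t=11: ready={H} → run H
t=12: ready={H} → run H
t=13: (idle)
t=14: (idle)
t=15: (idle)

context switches = 2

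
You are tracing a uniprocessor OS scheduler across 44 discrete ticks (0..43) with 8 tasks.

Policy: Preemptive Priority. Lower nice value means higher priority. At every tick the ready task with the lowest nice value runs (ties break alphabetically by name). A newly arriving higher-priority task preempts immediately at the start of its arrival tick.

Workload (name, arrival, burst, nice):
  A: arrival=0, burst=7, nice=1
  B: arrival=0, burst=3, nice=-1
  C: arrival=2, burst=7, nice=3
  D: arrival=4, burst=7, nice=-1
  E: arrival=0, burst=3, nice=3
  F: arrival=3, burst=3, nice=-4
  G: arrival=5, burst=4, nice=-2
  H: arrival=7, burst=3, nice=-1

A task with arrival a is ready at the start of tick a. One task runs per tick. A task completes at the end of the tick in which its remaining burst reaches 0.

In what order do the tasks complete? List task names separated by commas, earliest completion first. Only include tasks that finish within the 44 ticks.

completion order = B, F, G, D, H, A, C, E

t=0: ready={A,B,E} → run B
t=1: ready={A,B,E} → run B
t=2: ready={A,B,C,E} → run B
t=3: ready={A,C,E,F} → run F
t=4: ready={A,C,D,E,F} → run F
t=5: ready={A,C,D,E,F,G} → run F
t=6: ready={A,C,D,E,G} → run G
t=7: ready={A,C,D,E,G,H} → run G
t=8: ready={A,C,D,E,G,H} → run G
t=9: ready={A,C,D,E,G,H} → run G
t=10: ready={A,C,D,E,H} → run D
t=11: ready={A,C,D,E,H} → run D
t=12: ready={A,C,D,E,H} → run D
t=13: ready={A,C,D,E,H} → run D
t=14: ready={A,C,D,E,H} → run D
t=15: ready={A,C,D,E,H} → run D
t=16: ready={A,C,D,E,H} → run D
t=17: ready={A,C,E,H} → run H
t=18: ready={A,C,E,H} → run H
t=19: ready={A,C,E,H} → run H
t=20: ready={A,C,E} → run A
t=21: ready={A,C,E} → run A
t=22: ready={A,C,E} → run A
t=23: ready={A,C,E} → run A
t=24: ready={A,C,E} → run A
t=25: ready={A,C,E} → run A
t=26: ready={A,C,E} → run A
t=27: ready={C,E} → run C
t=28: ready={C,E} → run C
t=29: ready={C,E} → run C
t=30: ready={C,E} → run C
t=31: ready={C,E} → run C
t=32: ready={C,E} → run C
t=33: ready={C,E} → run C
t=34: ready={E} → run E
t=35: ready={E} → run E
t=36: ready={E} → run E
t=37: (idle)
t=38: (idle)
t=39: (idle)
t=40: (idle)
t=41: (idle)
t=42: (idle)
t=43: (idle)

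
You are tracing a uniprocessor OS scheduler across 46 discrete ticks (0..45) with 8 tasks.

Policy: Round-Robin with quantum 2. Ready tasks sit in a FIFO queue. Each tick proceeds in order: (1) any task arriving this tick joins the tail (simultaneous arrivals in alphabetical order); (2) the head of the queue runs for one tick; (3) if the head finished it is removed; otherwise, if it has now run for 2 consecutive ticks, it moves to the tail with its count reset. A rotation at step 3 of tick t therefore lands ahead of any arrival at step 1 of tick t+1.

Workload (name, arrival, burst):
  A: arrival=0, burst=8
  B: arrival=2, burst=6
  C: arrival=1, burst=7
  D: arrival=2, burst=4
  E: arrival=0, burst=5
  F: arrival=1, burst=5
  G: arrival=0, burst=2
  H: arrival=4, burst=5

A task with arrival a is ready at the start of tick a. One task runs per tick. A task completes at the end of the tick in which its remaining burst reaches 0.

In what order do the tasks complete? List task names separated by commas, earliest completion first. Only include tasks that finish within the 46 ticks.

completion order = G, D, E, F, A, B, H, C

t=0: queue=[A,E,G] q_used=0 → run A
t=1: queue=[A,E,G,C,F] q_used=1 → run A
t=2: queue=[E,G,C,F,A,B,D] q_used=0 → run E
t=3: queue=[E,G,C,F,A,B,D] q_used=1 → run E
t=4: queue=[G,C,F,A,B,D,E,H] q_used=0 → run G
t=5: queue=[G,C,F,A,B,D,E,H] q_used=1 → run G
t=6: queue=[C,F,A,B,D,E,H] q_used=0 → run C
t=7: queue=[C,F,A,B,D,E,H] q_used=1 → run C
t=8: queue=[F,A,B,D,E,H,C] q_used=0 → run F
t=9: queue=[F,A,B,D,E,H,C] q_used=1 → run F
t=10: queue=[A,B,D,E,H,C,F] q_used=0 → run A
t=11: queue=[A,B,D,E,H,C,F] q_used=1 → run A
t=12: queue=[B,D,E,H,C,F,A] q_used=0 → run B
t=13: queue=[B,D,E,H,C,F,A] q_used=1 → run B
t=14: queue=[D,E,H,C,F,A,B] q_used=0 → run D
t=15: queue=[D,E,H,C,F,A,B] q_used=1 → run D
t=16: queue=[E,H,C,F,A,B,D] q_used=0 → run E
t=17: queue=[E,H,C,F,A,B,D] q_used=1 → run E
t=18: queue=[H,C,F,A,B,D,E] q_used=0 → run H
t=19: queue=[H,C,F,A,B,D,E] q_used=1 → run H
t=20: queue=[C,F,A,B,D,E,H] q_used=0 → run C
t=21: queue=[C,F,A,B,D,E,H] q_used=1 → run C
t=22: queue=[F,A,B,D,E,H,C] q_used=0 → run F
t=23: queue=[F,A,B,D,E,H,C] q_used=1 → run F
t=24: queue=[A,B,D,E,H,C,F] q_used=0 → run A
t=25: queue=[A,B,D,E,H,C,F] q_used=1 → run A
t=26: queue=[B,D,E,H,C,F,A] q_used=0 → run B
t=27: queue=[B,D,E,H,C,F,A] q_used=1 → run B
t=28: queue=[D,E,H,C,F,A,B] q_used=0 → run D
t=29: queue=[D,E,H,C,F,A,B] q_used=1 → run D
t=30: queue=[E,H,C,F,A,B] q_used=0 → run E
t=31: queue=[H,C,F,A,B] q_used=0 → run H
t=32: queue=[H,C,F,A,B] q_used=1 → run H
t=33: queue=[C,F,A,B,H] q_used=0 → run C
t=34: queue=[C,F,A,B,H] q_used=1 → run C
t=35: queue=[F,A,B,H,C] q_used=0 → run F
t=36: queue=[A,B,H,C] q_used=0 → run A
t=37: queue=[A,B,H,C] q_used=1 → run A
t=38: queue=[B,H,C] q_used=0 → run B
t=39: queue=[B,H,C] q_used=1 → run B
t=40: queue=[H,C] q_used=0 → run H
t=41: queue=[C] q_used=0 → run C
t=42: (idle)
t=43: (idle)
t=44: (idle)
t=45: (idle)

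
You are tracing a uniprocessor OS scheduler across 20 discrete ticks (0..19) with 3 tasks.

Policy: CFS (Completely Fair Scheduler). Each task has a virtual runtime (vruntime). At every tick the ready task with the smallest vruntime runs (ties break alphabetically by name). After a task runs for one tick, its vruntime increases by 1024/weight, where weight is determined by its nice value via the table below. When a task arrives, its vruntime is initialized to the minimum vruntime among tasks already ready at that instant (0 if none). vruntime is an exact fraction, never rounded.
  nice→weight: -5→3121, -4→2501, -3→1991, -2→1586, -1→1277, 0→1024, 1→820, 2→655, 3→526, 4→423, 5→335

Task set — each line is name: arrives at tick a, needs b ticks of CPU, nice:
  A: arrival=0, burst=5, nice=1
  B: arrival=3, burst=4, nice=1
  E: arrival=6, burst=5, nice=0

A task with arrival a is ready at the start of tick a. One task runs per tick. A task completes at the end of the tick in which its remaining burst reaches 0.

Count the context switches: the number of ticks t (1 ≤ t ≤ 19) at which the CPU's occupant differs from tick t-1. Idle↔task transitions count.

t=0: vr[A=0] → run A
t=1: vr[A=256/205] → run A
t=2: vr[A=512/205] → run A
t=3: vr[A=768/205 B=768/205] → run A
t=4: vr[A=1024/205 B=768/205] → run B
t=5: vr[A=1024/205 B=1024/205] → run A
t=6: vr[B=1024/205 E=1024/205] → run B
t=7: vr[B=256/41 E=1024/205] → run E
t=8: vr[B=256/41 E=1229/205] → run E
t=9: vr[B=256/41 E=1434/205] → run B
t=10: vr[B=1536/205 E=1434/205] → run E
t=11: vr[B=1536/205 E=1639/205] → run B
t=12: vr[E=1639/205] → run E
t=13: vr[E=1844/205] → run E
t=14: (idle)
t=15: (idle)
t=16: (idle)
t=17: (idle)
t=18: (idle)
t=19: (idle)

context switches = 9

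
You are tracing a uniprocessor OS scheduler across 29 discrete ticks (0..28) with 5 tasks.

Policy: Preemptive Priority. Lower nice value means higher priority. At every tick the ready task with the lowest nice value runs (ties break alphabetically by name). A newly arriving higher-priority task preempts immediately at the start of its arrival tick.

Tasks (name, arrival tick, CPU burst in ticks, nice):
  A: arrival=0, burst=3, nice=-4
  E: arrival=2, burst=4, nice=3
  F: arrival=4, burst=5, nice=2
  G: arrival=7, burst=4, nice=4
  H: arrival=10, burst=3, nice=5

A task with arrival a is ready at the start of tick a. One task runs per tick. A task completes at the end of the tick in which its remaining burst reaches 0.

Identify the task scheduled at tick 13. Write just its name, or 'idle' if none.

running at tick 13 = G

t=0: ready={A} → run A
t=1: ready={A} → run A
t=2: ready={A,E} → run A
t=3: ready={E} → run E
t=4: ready={E,F} → run F
t=5: ready={E,F} → run F
t=6: ready={E,F} → run F
t=7: ready={E,F,G} → run F
t=8: ready={E,F,G} → run F
t=9: ready={E,G} → run E
t=10: ready={E,G,H} → run E
t=11: ready={E,G,H} → run E
t=12: ready={G,H} → run G
t=13: ready={G,H} → run G
t=14: ready={G,H} → run G
t=15: ready={G,H} → run G
t=16: ready={H} → run H
t=17: ready={H} → run H
t=18: ready={H} → run H
t=19: (idle)
t=20: (idle)
t=21: (idle)
t=22: (idle)
t=23: (idle)
t=24: (idle)
t=25: (idle)
t=26: (idle)
t=27: (idle)
t=28: (idle)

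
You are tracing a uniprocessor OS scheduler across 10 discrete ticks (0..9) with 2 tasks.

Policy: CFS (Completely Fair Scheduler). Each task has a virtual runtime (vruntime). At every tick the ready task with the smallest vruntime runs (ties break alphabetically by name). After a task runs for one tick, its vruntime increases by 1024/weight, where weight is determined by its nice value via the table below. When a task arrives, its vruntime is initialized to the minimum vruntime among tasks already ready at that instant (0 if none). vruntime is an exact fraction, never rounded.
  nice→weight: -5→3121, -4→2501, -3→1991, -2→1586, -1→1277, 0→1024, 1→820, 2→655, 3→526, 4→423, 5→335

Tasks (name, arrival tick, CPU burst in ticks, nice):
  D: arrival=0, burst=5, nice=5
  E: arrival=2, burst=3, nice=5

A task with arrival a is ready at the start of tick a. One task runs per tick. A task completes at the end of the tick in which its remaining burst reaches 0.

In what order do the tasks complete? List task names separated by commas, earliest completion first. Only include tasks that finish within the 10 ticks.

completion order = D, E

t=0: vr[D=0] → run D
t=1: vr[D=1024/335] → run D
t=2: vr[D=2048/335 E=2048/335] → run D
t=3: vr[D=3072/335 E=2048/335] → run E
t=4: vr[D=3072/335 E=3072/335] → run D
t=5: vr[D=4096/335 E=3072/335] → run E
t=6: vr[D=4096/335 E=4096/335] → run D
t=7: vr[E=4096/335] → run E
t=8: (idle)
t=9: (idle)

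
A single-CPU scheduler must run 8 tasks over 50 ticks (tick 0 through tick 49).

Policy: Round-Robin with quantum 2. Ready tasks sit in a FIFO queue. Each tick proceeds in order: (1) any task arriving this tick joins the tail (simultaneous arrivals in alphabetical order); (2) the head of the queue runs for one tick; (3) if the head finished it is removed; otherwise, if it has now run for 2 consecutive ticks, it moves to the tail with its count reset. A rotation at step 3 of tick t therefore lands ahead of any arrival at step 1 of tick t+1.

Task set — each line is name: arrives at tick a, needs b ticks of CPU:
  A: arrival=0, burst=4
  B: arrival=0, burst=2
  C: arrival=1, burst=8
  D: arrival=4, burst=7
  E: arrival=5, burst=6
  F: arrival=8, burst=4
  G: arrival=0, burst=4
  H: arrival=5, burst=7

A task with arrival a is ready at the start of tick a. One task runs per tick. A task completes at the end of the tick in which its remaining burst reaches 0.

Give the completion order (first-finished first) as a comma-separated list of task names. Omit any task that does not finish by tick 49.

completion order = B, A, G, F, E, C, D, H

t=0: queue=[A,B,G] q_used=0 → run A
t=1: queue=[A,B,G,C] q_used=1 → run A
t=2: queue=[B,G,C,A] q_used=0 → run B
t=3: queue=[B,G,C,A] q_used=1 → run B
t=4: queue=[G,C,A,D] q_used=0 → run G
t=5: queue=[G,C,A,D,E,H] q_used=1 → run G
t=6: queue=[C,A,D,E,H,G] q_used=0 → run C
t=7: queue=[C,A,D,E,H,G] q_used=1 → run C
t=8: queue=[A,D,E,H,G,C,F] q_used=0 → run A
t=9: queue=[A,D,E,H,G,C,F] q_used=1 → run A
t=10: queue=[D,E,H,G,C,F] q_used=0 → run D
t=11: queue=[D,E,H,G,C,F] q_used=1 → run D
t=12: queue=[E,H,G,C,F,D] q_used=0 → run E
t=13: queue=[E,H,G,C,F,D] q_used=1 → run E
t=14: queue=[H,G,C,F,D,E] q_used=0 → run H
t=15: queue=[H,G,C,F,D,E] q_used=1 → run H
t=16: queue=[G,C,F,D,E,H] q_used=0 → run G
t=17: queue=[G,C,F,D,E,H] q_used=1 → run G
t=18: queue=[C,F,D,E,H] q_used=0 → run C
t=19: queue=[C,F,D,E,H] q_used=1 → run C
t=20: queue=[F,D,E,H,C] q_used=0 → run F
t=21: queue=[F,D,E,H,C] q_used=1 → run F
t=22: queue=[D,E,H,C,F] q_used=0 → run D
t=23: queue=[D,E,H,C,F] q_used=1 → run D
t=24: queue=[E,H,C,F,D] q_used=0 → run E
t=25: queue=[E,H,C,F,D] q_used=1 → run E
t=26: queue=[H,C,F,D,E] q_used=0 → run H
t=27: queue=[H,C,F,D,E] q_used=1 → run H
t=28: queue=[C,F,D,E,H] q_used=0 → run C
t=29: queue=[C,F,D,E,H] q_used=1 → run C
t=30: queue=[F,D,E,H,C] q_used=0 → run F
t=31: queue=[F,D,E,H,C] q_used=1 → run F
t=32: queue=[D,E,H,C] q_used=0 → run D
t=33: queue=[D,E,H,C] q_used=1 → run D
t=34: queue=[E,H,C,D] q_used=0 → run E
t=35: queue=[E,H,C,D] q_used=1 → run E
t=36: queue=[H,C,D] q_used=0 → run H
t=37: queue=[H,C,D] q_used=1 → run H
t=38: queue=[C,D,H] q_used=0 → run C
t=39: queue=[C,D,H] q_used=1 → run C
t=40: queue=[D,H] q_used=0 → run D
t=41: queue=[H] q_used=0 → run H
t=42: (idle)
t=43: (idle)
t=44: (idle)
t=45: (idle)
t=46: (idle)
t=47: (idle)
t=48: (idle)
t=49: (idle)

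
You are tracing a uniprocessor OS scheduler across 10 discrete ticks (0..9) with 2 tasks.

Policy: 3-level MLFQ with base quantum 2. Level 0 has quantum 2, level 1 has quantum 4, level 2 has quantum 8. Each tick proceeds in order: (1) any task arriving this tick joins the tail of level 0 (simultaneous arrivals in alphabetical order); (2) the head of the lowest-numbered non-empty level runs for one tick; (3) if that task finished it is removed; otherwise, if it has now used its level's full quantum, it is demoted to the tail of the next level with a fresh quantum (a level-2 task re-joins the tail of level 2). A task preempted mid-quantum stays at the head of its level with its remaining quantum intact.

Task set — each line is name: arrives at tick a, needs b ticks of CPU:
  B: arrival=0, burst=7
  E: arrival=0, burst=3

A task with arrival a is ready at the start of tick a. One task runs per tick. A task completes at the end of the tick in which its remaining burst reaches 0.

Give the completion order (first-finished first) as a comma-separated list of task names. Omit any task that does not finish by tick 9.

t=0: L0/L1/L2 = BE/-/- → run B
t=1: L0/L1/L2 = BE/-/- → run B
t=2: L0/L1/L2 = E/B/- → run E
t=3: L0/L1/L2 = E/B/- → run E
t=4: L0/L1/L2 = -/BE/- → run B
t=5: L0/L1/L2 = -/BE/- → run B
t=6: L0/L1/L2 = -/BE/- → run B
t=7: L0/L1/L2 = -/BE/- → run B
t=8: L0/L1/L2 = -/E/B → run E
t=9: L0/L1/L2 = -/-/B → run B

completion order = E, B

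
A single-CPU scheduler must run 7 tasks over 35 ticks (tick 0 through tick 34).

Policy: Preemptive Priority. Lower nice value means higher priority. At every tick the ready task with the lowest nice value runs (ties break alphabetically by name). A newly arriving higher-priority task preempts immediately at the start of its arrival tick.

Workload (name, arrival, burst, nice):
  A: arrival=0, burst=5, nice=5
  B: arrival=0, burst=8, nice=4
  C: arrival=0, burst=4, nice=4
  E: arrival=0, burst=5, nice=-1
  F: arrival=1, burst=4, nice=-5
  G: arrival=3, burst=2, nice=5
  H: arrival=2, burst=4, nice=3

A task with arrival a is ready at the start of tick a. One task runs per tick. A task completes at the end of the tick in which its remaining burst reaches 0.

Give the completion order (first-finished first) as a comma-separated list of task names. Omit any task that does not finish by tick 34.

t=0: ready={A,B,C,E} → run E
t=1: ready={A,B,C,E,F} → run F
t=2: ready={A,B,C,E,F,H} → run F
t=3: ready={A,B,C,E,F,G,H} → run F
t=4: ready={A,B,C,E,F,G,H} → run F
t=5: ready={A,B,C,E,G,H} → run E
t=6: ready={A,B,C,E,G,H} → run E
t=7: ready={A,B,C,E,G,H} → run E
t=8: ready={A,B,C,E,G,H} → run E
t=9: ready={A,B,C,G,H} → run H
t=10: ready={A,B,C,G,H} → run H
t=11: ready={A,B,C,G,H} → run H
t=12: ready={A,B,C,G,H} → run H
t=13: ready={A,B,C,G} → run B
t=14: ready={A,B,C,G} → run B
t=15: ready={A,B,C,G} → run B
t=16: ready={A,B,C,G} → run B
t=17: ready={A,B,C,G} → run B
t=18: ready={A,B,C,G} → run B
t=19: ready={A,B,C,G} → run B
t=20: ready={A,B,C,G} → run B
t=21: ready={A,C,G} → run C
t=22: ready={A,C,G} → run C
t=23: ready={A,C,G} → run C
t=24: ready={A,C,G} → run C
t=25: ready={A,G} → run A
t=26: ready={A,G} → run A
t=27: ready={A,G} → run A
t=28: ready={A,G} → run A
t=29: ready={A,G} → run A
t=30: ready={G} → run G
t=31: ready={G} → run G
t=32: (idle)
t=33: (idle)
t=34: (idle)

completion order = F, E, H, B, C, A, G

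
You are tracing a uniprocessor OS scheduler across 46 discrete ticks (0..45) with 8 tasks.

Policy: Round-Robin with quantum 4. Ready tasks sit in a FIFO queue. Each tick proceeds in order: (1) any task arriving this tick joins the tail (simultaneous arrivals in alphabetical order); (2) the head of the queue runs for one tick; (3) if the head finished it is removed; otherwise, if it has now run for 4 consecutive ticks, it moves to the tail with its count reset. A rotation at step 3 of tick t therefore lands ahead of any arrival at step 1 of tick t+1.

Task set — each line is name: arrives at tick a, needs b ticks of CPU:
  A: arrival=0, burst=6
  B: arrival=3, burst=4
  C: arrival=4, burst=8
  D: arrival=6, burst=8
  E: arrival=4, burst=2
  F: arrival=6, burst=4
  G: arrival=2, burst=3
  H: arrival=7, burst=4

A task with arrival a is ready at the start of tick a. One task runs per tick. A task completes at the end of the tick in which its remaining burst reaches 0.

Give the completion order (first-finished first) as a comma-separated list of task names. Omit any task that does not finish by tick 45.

t=0: queue=[A] q_used=0 → run A
t=1: queue=[A] q_used=1 → run A
t=2: queue=[A,G] q_used=2 → run A
t=3: queue=[A,G,B] q_used=3 → run A
t=4: queue=[G,B,A,C,E] q_used=0 → run G
t=5: queue=[G,B,A,C,E] q_used=1 → run G
t=6: queue=[G,B,A,C,E,D,F] q_used=2 → run G
t=7: queue=[B,A,C,E,D,F,H] q_used=0 → run B
t=8: queue=[B,A,C,E,D,F,H] q_used=1 → run B
t=9: queue=[B,A,C,E,D,F,H] q_used=2 → run B
t=10: queue=[B,A,C,E,D,F,H] q_used=3 → run B
t=11: queue=[A,C,E,D,F,H] q_used=0 → run A
t=12: queue=[A,C,E,D,F,H] q_used=1 → run A
t=13: queue=[C,E,D,F,H] q_used=0 → run C
t=14: queue=[C,E,D,F,H] q_used=1 → run C
t=15: queue=[C,E,D,F,H] q_used=2 → run C
t=16: queue=[C,E,D,F,H] q_used=3 → run C
t=17: queue=[E,D,F,H,C] q_used=0 → run E
t=18: queue=[E,D,F,H,C] q_used=1 → run E
t=19: queue=[D,F,H,C] q_used=0 → run D
t=20: queue=[D,F,H,C] q_used=1 → run D
t=21: queue=[D,F,H,C] q_used=2 → run D
t=22: queue=[D,F,H,C] q_used=3 → run D
t=23: queue=[F,H,C,D] q_used=0 → run F
t=24: queue=[F,H,C,D] q_used=1 → run F
t=25: queue=[F,H,C,D] q_used=2 → run F
t=26: queue=[F,H,C,D] q_used=3 → run F
t=27: queue=[H,C,D] q_used=0 → run H
t=28: queue=[H,C,D] q_used=1 → run H
t=29: queue=[H,C,D] q_used=2 → run H
t=30: queue=[H,C,D] q_used=3 → run H
t=31: queue=[C,D] q_used=0 → run C
t=32: queue=[C,D] q_used=1 → run C
t=33: queue=[C,D] q_used=2 → run C
t=34: queue=[C,D] q_used=3 → run C
t=35: queue=[D] q_used=0 → run D
t=36: queue=[D] q_used=1 → run D
t=37: queue=[D] q_used=2 → run D
t=38: queue=[D] q_used=3 → run D
t=39: (idle)
t=40: (idle)
t=41: (idle)
t=42: (idle)
t=43: (idle)
t=44: (idle)
t=45: (idle)

completion order = G, B, A, E, F, H, C, D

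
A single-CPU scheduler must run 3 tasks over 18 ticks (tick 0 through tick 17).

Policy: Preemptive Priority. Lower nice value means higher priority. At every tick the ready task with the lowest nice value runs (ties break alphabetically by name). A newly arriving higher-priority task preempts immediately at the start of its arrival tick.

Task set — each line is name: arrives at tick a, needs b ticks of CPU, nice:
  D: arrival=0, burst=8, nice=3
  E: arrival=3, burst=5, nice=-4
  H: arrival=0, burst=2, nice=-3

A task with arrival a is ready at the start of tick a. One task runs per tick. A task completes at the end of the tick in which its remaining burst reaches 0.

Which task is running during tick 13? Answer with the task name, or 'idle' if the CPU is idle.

t=0: ready={D,H} → run H
t=1: ready={D,H} → run H
t=2: ready={D} → run D
t=3: ready={D,E} → run E
t=4: ready={D,E} → run E
t=5: ready={D,E} → run E
t=6: ready={D,E} → run E
t=7: ready={D,E} → run E
t=8: ready={D} → run D
t=9: ready={D} → run D
t=10: ready={D} → run D
t=11: ready={D} → run D
t=12: ready={D} → run D
t=13: ready={D} → run D
t=14: ready={D} → run D
t=15: (idle)
t=16: (idle)
t=17: (idle)

running at tick 13 = D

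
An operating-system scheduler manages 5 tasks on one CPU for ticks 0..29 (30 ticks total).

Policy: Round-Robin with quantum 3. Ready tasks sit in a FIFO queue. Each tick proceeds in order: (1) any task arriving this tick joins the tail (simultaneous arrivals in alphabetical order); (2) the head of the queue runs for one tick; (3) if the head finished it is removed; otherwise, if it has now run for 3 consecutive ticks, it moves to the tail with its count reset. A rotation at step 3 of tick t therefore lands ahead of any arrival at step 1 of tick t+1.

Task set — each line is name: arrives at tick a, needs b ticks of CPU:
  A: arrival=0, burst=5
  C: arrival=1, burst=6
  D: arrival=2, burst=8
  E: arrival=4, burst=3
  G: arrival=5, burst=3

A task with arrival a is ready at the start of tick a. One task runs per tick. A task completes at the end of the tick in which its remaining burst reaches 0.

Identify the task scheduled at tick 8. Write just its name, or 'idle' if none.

running at tick 8 = D

t=0: queue=[A] q_used=0 → run A
t=1: queue=[A,C] q_used=1 → run A
t=2: queue=[A,C,D] q_used=2 → run A
t=3: queue=[C,D,A] q_used=0 → run C
t=4: queue=[C,D,A,E] q_used=1 → run C
t=5: queue=[C,D,A,E,G] q_used=2 → run C
t=6: queue=[D,A,E,G,C] q_used=0 → run D
t=7: queue=[D,A,E,G,C] q_used=1 → run D
t=8: queue=[D,A,E,G,C] q_used=2 → run D
t=9: queue=[A,E,G,C,D] q_used=0 → run A
t=10: queue=[A,E,G,C,D] q_used=1 → run A
t=11: queue=[E,G,C,D] q_used=0 → run E
t=12: queue=[E,G,C,D] q_used=1 → run E
t=13: queue=[E,G,C,D] q_used=2 → run E
t=14: queue=[G,C,D] q_used=0 → run G
t=15: queue=[G,C,D] q_used=1 → run G
t=16: queue=[G,C,D] q_used=2 → run G
t=17: queue=[C,D] q_used=0 → run C
t=18: queue=[C,D] q_used=1 → run C
t=19: queue=[C,D] q_used=2 → run C
t=20: queue=[D] q_used=0 → run D
t=21: queue=[D] q_used=1 → run D
t=22: queue=[D] q_used=2 → run D
t=23: queue=[D] q_used=0 → run D
t=24: queue=[D] q_used=1 → run D
t=25: (idle)
t=26: (idle)
t=27: (idle)
t=28: (idle)
t=29: (idle)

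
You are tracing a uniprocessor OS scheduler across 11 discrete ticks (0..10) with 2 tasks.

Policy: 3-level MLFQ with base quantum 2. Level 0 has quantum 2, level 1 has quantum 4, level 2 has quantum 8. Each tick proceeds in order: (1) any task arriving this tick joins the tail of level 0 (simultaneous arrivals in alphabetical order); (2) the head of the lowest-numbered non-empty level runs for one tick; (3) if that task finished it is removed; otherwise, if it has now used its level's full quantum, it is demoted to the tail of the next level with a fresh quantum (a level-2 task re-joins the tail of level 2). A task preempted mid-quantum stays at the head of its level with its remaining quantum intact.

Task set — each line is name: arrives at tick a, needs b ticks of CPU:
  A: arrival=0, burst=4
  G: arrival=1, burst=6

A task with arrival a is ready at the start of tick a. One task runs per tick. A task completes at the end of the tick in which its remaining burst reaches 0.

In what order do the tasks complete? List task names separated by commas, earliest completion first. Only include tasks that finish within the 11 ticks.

completion order = A, G

t=0: L0/L1/L2 = A/-/- → run A
t=1: L0/L1/L2 = AG/-/- → run A
t=2: L0/L1/L2 = G/A/- → run G
t=3: L0/L1/L2 = G/A/- → run G
t=4: L0/L1/L2 = -/AG/- → run A
t=5: L0/L1/L2 = -/AG/- → run A
t=6: L0/L1/L2 = -/G/- → run G
t=7: L0/L1/L2 = -/G/- → run G
t=8: L0/L1/L2 = -/G/- → run G
t=9: L0/L1/L2 = -/G/- → run G
t=10: (idle)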